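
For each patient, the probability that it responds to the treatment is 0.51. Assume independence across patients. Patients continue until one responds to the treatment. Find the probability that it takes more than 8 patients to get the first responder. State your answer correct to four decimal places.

Y = number of patients to the first success; geometric, p = 0.51.
P(Y > 8) = P(first 8 all fail) = (1−p)^8 = 0.003323

0.0033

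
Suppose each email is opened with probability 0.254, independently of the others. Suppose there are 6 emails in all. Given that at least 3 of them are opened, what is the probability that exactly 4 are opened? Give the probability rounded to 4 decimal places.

0.1976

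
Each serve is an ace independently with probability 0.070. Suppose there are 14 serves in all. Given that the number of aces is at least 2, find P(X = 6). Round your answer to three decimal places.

0.001

X ~ Binomial(14, 0.07). Want P(X=6 | X≥2) = P(X=6) / P(X≥2).
P(X=6) = C(14,6)·0.07^6·0.93^8 = 0.00020
P(X≥2) = 1 − 0.36204 − 0.38151 = 0.25645
Ratio = 0.00020 / 0.25645 = 0.00077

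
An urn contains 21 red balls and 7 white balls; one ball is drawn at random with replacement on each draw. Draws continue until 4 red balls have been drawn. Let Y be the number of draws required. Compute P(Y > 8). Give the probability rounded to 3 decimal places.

0.027

Needing more than 8 draws ⇔ fewer than 4 successes in the first 8. With X ~ Binomial(8, 0.75), P(Y > 8) = P(X ≤ 3).
  k=0: C(8,0)·0.75^0·0.25^8 = 0.00002
  k=1: C(8,1)·0.75^1·0.25^7 = 0.00037
  k=2: C(8,2)·0.75^2·0.25^6 = 0.00385
  k=3: C(8,3)·0.75^3·0.25^5 = 0.02307
P(X ≤ 3) = 0.02730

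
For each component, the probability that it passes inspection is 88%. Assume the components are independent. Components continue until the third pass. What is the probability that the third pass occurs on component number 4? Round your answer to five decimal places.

0.24533

Y = trial on which the third success occurs; negative binomial, r=3, p=0.88.
P(Y=4) = C(3,2) · p^3 · (1−p)^1
= 3 · 0.68147 · 0.12 = 0.2453299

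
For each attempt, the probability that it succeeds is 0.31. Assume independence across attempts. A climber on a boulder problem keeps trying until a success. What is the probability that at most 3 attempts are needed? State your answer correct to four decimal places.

0.6715

Y = number of attempts to the first success; geometric, p = 0.31.
P(Y ≤ 3) = 1 − (1−p)^3 = 1 − 0.328509 = 0.671491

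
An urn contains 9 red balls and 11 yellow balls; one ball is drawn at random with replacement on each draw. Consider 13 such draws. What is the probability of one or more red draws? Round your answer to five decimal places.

0.99958

P(at least one) = 1 − P(none) = 1 − (1 − 0.45)^13
= 1 − 0.0004214 = 0.9995786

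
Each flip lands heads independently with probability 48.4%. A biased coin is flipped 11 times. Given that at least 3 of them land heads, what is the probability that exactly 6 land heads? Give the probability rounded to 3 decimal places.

X ~ Binomial(11, 0.484). Want P(X=6 | X≥3) = P(X=6) / P(X≥3).
P(X=6) = C(11,6)·0.484^6·0.516^5 = 0.21725
P(X≥3) = 1 − 0.00069 − 0.00712 − 0.03341 = 0.95877
Ratio = 0.21725 / 0.95877 = 0.22659

0.227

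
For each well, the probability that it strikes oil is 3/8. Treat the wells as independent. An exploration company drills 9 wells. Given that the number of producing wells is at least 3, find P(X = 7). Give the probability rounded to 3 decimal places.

X ~ Binomial(9, 0.375). Want P(X=7 | X≥3) = P(X=7) / P(X≥3).
P(X=7) = C(9,7)·0.375^7·0.625^2 = 0.01466
P(X≥3) = 1 − 0.01455 − 0.07858 − 0.18859 = 0.71827
Ratio = 0.01466 / 0.71827 = 0.02042

0.020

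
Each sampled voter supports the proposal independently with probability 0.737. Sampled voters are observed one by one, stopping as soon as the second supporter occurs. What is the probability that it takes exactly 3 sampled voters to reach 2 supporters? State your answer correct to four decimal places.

Y = trial on which the second success occurs; negative binomial, r=2, p=0.737.
P(Y=3) = C(2,1) · p^2 · (1−p)^1
= 2 · 0.54317 · 0.263 = 0.285707

0.2857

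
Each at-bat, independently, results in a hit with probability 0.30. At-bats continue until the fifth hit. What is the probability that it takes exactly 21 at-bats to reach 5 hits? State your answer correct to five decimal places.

0.03913

Y = trial on which the fifth success occurs; negative binomial, r=5, p=0.30.
P(Y=21) = C(20,4) · p^5 · (1−p)^16
= 4845 · 0.00243 · 0.0033233 = 0.0391263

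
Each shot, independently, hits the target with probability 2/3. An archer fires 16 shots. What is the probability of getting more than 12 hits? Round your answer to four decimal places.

X ~ Binomial(16, 0.666667); P(X ≥ 13) = Σ C(16,k) p^k (1−p)^(16−k) over k:
  k=13: C(16,13)·0.666667^13·0.333333^3 = 0.106571
  k=14: C(16,14)·0.666667^14·0.333333^2 = 0.045673
  k=15: C(16,15)·0.666667^15·0.333333^1 = 0.012180
  k=16: C(16,16)·0.666667^16·0.333333^0 = 0.001522
Total = 0.165946

0.1659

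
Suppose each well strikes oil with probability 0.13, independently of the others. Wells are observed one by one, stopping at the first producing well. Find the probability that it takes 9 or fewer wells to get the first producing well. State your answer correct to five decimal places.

Y = number of wells to the first success; geometric, p = 0.13.
P(Y ≤ 9) = 1 − (1−p)^9 = 1 − 0.2855442 = 0.7144558

0.71446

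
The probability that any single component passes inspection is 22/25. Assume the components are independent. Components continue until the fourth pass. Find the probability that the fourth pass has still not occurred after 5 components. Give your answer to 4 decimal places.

Needing more than 5 components ⇔ fewer than 4 successes in the first 5. With X ~ Binomial(5, 0.88), P(Y > 5) = P(X ≤ 3).
  k=0: C(5,0)·0.88^0·0.12^5 = 0.000025
  k=1: C(5,1)·0.88^1·0.12^4 = 0.000912
  k=2: C(5,2)·0.88^2·0.12^3 = 0.013382
  k=3: C(5,3)·0.88^3·0.12^2 = 0.098132
P(X ≤ 3) = 0.112451

0.1125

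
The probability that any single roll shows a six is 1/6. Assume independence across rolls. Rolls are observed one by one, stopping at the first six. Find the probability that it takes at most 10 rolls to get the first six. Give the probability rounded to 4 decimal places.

0.8385

Y = number of rolls to the first success; geometric, p = 0.166667.
P(Y ≤ 10) = 1 − (1−p)^10 = 1 − 0.161506 = 0.838494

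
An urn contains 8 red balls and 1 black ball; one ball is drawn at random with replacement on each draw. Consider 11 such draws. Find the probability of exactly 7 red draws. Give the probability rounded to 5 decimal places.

X ~ Binomial(n=11, p=0.888889).
P(X=7) = C(11,7) · p^7 · (1−p)^4
= 330 · 0.43846 · 0.00015242 = 0.0220534

0.02205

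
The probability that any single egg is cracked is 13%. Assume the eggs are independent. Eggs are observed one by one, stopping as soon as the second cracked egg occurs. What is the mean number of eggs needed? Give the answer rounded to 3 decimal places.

15.385

Y = total eggs until the second success; negative binomial with r=2, p=0.13.
E[Y] = r / p = 2 / 0.13 = 15.38462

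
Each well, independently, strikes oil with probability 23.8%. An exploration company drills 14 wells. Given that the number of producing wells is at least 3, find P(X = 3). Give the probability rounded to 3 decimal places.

X ~ Binomial(14, 0.238). Want P(X=3 | X≥3) = P(X=3) / P(X≥3).
P(X=3) = C(14,3)·0.238^3·0.762^11 = 0.24680
P(X≥3) = 1 − 0.02225 − 0.09730 − 0.19754 = 0.68291
Ratio = 0.24680 / 0.68291 = 0.36139

0.361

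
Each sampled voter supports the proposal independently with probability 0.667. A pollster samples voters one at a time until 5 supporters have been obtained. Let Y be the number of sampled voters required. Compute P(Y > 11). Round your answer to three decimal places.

0.038

Needing more than 11 sampled voters ⇔ fewer than 5 successes in the first 11. With X ~ Binomial(11, 0.667), P(Y > 11) = P(X ≤ 4).
  k=0: C(11,0)·0.667^0·0.333^11 = 0.00001
  k=1: C(11,1)·0.667^1·0.333^10 = 0.00012
  k=2: C(11,2)·0.667^2·0.333^9 = 0.00123
  k=3: C(11,3)·0.667^3·0.333^8 = 0.00740
  k=4: C(11,4)·0.667^4·0.333^7 = 0.02966
P(X ≤ 4) = 0.03842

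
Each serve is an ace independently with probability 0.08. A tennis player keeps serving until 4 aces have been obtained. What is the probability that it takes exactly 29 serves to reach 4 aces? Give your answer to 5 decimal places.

Y = trial on which the fourth success occurs; negative binomial, r=4, p=0.08.
P(Y=29) = C(28,3) · p^4 · (1−p)^25
= 3276 · 4.096e-05 · 0.12436 = 0.0166878

0.01669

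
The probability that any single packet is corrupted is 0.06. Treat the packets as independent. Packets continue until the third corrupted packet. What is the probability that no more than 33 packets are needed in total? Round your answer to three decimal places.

Finishing within 33 packets ⇔ at least 3 successes in the first 33. With X ~ Binomial(33, 0.06), P(Y ≤ 33) = 1 − P(X ≤ 2).
  k=0: C(33,0)·0.06^0·0.94^33 = 0.12978
  k=1: C(33,1)·0.06^1·0.94^32 = 0.27337
  k=2: C(33,2)·0.06^2·0.94^31 = 0.27919
1 − 0.68235 = 0.31765

0.318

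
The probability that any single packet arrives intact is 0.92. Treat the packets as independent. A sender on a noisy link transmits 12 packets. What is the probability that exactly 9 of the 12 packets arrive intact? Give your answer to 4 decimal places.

X ~ Binomial(n=12, p=0.92).
P(X=9) = C(12,9) · p^9 · (1−p)^3
= 220 · 0.47216 · 0.000512 = 0.053184

0.0532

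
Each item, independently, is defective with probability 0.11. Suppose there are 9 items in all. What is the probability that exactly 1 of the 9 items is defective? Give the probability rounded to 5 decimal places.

X ~ Binomial(n=9, p=0.11).
P(X=1) = C(9,1) · p^1 · (1−p)^8
= 9 · 0.11 · 0.39366 = 0.3897223

0.38972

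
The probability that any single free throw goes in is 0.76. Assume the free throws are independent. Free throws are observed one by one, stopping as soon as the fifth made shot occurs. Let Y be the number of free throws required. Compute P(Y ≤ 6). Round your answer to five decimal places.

0.55782

Finishing within 6 free throws ⇔ at least 5 successes in the first 6. With X ~ Binomial(6, 0.76), P(Y ≤ 6) = 1 − P(X ≤ 4).
  k=0: C(6,0)·0.76^0·0.24^6 = 0.0001911
  k=1: C(6,1)·0.76^1·0.24^5 = 0.0036310
  k=2: C(6,2)·0.76^2·0.24^4 = 0.0287451
  k=3: C(6,3)·0.76^3·0.24^3 = 0.1213681
  k=4: C(6,4)·0.76^4·0.24^2 = 0.2882492
1 − 0.4421844 = 0.5578156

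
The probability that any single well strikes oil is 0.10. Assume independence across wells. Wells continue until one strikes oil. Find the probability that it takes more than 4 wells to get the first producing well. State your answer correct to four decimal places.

0.6561

Y = number of wells to the first success; geometric, p = 0.10.
P(Y > 4) = P(first 4 all fail) = (1−p)^4 = 0.656100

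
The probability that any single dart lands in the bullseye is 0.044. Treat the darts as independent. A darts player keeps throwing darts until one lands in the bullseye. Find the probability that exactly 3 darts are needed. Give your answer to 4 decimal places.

Geometric (trials to first success), p = 0.044.
P(Y = 3) = (1−p)^2 · p = 0.91394 · 0.044 = 0.040213

0.0402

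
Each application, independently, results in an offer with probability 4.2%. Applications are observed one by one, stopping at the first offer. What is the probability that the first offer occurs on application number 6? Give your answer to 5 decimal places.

Geometric (trials to first success), p = 0.042.
P(Y = 6) = (1−p)^5 · p = 0.80691 · 0.042 = 0.0338904

0.03389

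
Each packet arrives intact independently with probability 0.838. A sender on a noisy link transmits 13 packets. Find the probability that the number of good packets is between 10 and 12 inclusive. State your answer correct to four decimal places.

0.7532

X ~ Binomial(13, 0.838); P(10 ≤ X ≤ 12) = Σ C(13,k) p^k (1−p)^(13−k) over k:
  k=10: C(13,10)·0.838^10·0.162^3 = 0.207659
  k=11: C(13,11)·0.838^11·0.162^2 = 0.292960
  k=12: C(13,12)·0.838^12·0.162^1 = 0.252573
Total = 0.753192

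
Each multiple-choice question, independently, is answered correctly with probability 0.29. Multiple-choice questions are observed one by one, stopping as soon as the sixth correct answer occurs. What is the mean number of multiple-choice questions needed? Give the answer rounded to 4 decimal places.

20.6897

Y = total multiple-choice questions until the sixth success; negative binomial with r=6, p=0.29.
E[Y] = r / p = 6 / 0.29 = 20.689655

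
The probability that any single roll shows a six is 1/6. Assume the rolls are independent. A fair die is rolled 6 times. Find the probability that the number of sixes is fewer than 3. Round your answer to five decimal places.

X ~ Binomial(6, 0.166667); P(X ≤ 2) = Σ C(6,k) p^k (1−p)^(6−k) over k:
  k=0: C(6,0)·0.166667^0·0.833333^6 = 0.3348980
  k=1: C(6,1)·0.166667^1·0.833333^5 = 0.4018776
  k=2: C(6,2)·0.166667^2·0.833333^4 = 0.2009388
Total = 0.9377143

0.93771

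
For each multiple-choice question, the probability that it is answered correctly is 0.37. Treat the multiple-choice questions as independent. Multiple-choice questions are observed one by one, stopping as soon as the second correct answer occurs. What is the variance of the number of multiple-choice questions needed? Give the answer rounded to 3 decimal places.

Y = total multiple-choice questions until the second success; negative binomial with r=2, p=0.37.
Var(Y) = r(1−p)/p² = 2·0.63 / 0.37² = 9.20380

9.204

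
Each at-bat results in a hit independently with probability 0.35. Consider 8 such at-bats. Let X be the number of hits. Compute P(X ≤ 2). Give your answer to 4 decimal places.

0.4278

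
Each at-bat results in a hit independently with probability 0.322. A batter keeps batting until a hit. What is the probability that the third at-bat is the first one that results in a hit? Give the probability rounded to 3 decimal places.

0.148

Geometric (trials to first success), p = 0.322.
P(Y = 3) = (1−p)^2 · p = 0.45968 · 0.322 = 0.14802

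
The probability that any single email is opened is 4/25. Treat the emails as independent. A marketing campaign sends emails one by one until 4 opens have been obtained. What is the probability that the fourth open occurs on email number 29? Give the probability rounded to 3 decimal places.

0.027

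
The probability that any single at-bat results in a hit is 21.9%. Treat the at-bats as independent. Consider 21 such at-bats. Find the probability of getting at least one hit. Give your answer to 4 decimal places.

P(at least one) = 1 − P(none) = 1 − (1 − 0.219)^21
= 1 − 0.005568 = 0.994432

0.9944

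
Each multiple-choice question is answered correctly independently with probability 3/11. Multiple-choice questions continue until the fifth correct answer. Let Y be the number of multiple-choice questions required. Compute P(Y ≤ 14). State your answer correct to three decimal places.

0.328

Finishing within 14 multiple-choice questions ⇔ at least 5 successes in the first 14. With X ~ Binomial(14, 0.272727), P(Y ≤ 14) = 1 − P(X ≤ 4).
  k=0: C(14,0)·0.272727^0·0.727273^14 = 0.01158
  k=1: C(14,1)·0.272727^1·0.727273^13 = 0.06080
  k=2: C(14,2)·0.272727^2·0.727273^12 = 0.14821
  k=3: C(14,3)·0.272727^3·0.727273^11 = 0.22231
  k=4: C(14,4)·0.272727^4·0.727273^10 = 0.22926
1 − 0.67216 = 0.32784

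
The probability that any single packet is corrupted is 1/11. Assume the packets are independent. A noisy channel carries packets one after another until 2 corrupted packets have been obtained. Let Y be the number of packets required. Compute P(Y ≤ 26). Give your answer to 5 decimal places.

Finishing within 26 packets ⇔ at least 2 successes in the first 26. With X ~ Binomial(26, 0.090909), P(Y ≤ 26) = 1 − P(X ≤ 1).
  k=0: C(26,0)·0.090909^0·0.909091^26 = 0.0839055
  k=1: C(26,1)·0.090909^1·0.909091^25 = 0.2181542
1 − 0.3020596 = 0.6979404

0.69794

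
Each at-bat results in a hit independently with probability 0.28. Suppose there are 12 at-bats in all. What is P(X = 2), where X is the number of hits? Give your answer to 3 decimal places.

0.194

X ~ Binomial(n=12, p=0.28).
P(X=2) = C(12,2) · p^2 · (1−p)^10
= 66 · 0.0784 · 0.037439 = 0.19372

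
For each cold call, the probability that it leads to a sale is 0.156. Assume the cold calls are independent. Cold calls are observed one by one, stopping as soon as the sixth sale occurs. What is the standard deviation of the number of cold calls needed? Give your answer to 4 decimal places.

14.4252

Y = total cold calls until the sixth success; negative binomial with r=6, p=0.156.
SD(Y) = √[r(1−p)/p²] = √(208.086785) = 14.425214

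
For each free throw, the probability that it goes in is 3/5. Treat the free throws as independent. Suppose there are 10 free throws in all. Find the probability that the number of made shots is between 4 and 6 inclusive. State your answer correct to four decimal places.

0.5630

X ~ Binomial(10, 0.60); P(4 ≤ X ≤ 6) = Σ C(10,k) p^k (1−p)^(10−k) over k:
  k=4: C(10,4)·0.60^4·0.40^6 = 0.111477
  k=5: C(10,5)·0.60^5·0.40^5 = 0.200658
  k=6: C(10,6)·0.60^6·0.40^4 = 0.250823
Total = 0.562958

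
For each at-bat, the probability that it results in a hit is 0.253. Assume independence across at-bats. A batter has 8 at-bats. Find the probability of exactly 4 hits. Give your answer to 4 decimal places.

X ~ Binomial(n=8, p=0.253).
P(X=4) = C(8,4) · p^4 · (1−p)^4
= 70 · 0.0040972 · 0.31137 = 0.089302

0.0893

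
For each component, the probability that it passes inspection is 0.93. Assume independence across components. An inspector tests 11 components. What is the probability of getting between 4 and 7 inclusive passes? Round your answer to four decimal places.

X ~ Binomial(11, 0.93); P(4 ≤ X ≤ 7) = Σ C(11,k) p^k (1−p)^(11−k) over k:
  k=4: C(11,4)·0.93^4·0.07^7 = 0.000002
  k=5: C(11,5)·0.93^5·0.07^6 = 0.000038
  k=6: C(11,6)·0.93^6·0.07^5 = 0.000502
  k=7: C(11,7)·0.93^7·0.07^4 = 0.004767
Total = 0.005310

0.0053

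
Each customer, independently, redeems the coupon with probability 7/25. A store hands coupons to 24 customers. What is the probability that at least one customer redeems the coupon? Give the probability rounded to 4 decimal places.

P(at least one) = 1 − P(none) = 1 − (1 − 0.28)^24
= 1 − 0.000377 = 0.999623

0.9996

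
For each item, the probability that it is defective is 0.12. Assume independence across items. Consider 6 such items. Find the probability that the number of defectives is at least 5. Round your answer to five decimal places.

0.00013

X ~ Binomial(6, 0.12); P(X ≥ 5) = Σ C(6,k) p^k (1−p)^(6−k) over k:
  k=5: C(6,5)·0.12^5·0.88^1 = 0.0001314
  k=6: C(6,6)·0.12^6·0.88^0 = 0.0000030
Total = 0.0001344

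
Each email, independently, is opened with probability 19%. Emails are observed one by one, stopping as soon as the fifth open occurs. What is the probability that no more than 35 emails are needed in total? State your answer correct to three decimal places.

0.821

Finishing within 35 emails ⇔ at least 5 successes in the first 35. With X ~ Binomial(35, 0.19), P(Y ≤ 35) = 1 − P(X ≤ 4).
  k=0: C(35,0)·0.19^0·0.81^35 = 0.00063
  k=1: C(35,1)·0.19^1·0.81^34 = 0.00514
  k=2: C(35,2)·0.19^2·0.81^33 = 0.02051
  k=3: C(35,3)·0.19^3·0.81^32 = 0.05293
  k=4: C(35,4)·0.19^4·0.81^31 = 0.09932
1 − 0.17854 = 0.82146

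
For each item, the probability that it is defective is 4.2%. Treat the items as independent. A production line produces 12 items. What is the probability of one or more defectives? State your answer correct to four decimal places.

0.4024

P(at least one) = 1 − P(none) = 1 − (1 − 0.042)^12
= 1 − 0.597566 = 0.402434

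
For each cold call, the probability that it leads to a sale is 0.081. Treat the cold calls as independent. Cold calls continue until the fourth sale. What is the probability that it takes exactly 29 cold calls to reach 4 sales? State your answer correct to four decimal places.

Y = trial on which the fourth success occurs; negative binomial, r=4, p=0.081.
P(Y=29) = C(28,3) · p^4 · (1−p)^25
= 3276 · 4.3047e-05 · 0.12103 = 0.017068

0.0171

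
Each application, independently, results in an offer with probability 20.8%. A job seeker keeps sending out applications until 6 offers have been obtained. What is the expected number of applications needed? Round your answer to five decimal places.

Y = total applications until the sixth success; negative binomial with r=6, p=0.208.
E[Y] = r / p = 6 / 0.208 = 28.8461538

28.84615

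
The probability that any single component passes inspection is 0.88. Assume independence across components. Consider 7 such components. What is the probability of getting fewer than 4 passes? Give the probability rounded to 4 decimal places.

0.0054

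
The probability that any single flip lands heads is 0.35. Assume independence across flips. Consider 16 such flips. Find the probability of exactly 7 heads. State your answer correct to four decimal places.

0.1524

X ~ Binomial(n=16, p=0.35).
P(X=7) = C(16,7) · p^7 · (1−p)^9
= 11440 · 0.00064339 · 0.020712 = 0.152448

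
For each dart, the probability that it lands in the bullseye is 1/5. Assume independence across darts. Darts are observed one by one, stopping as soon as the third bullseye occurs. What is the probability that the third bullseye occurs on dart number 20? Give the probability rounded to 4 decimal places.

0.0308

Y = trial on which the third success occurs; negative binomial, r=3, p=0.20.
P(Y=20) = C(19,2) · p^3 · (1−p)^17
= 171 · 0.008 · 0.022518 = 0.030805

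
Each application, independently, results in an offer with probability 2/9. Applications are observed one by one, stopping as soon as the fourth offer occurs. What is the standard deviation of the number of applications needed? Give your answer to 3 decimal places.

7.937

Y = total applications until the fourth success; negative binomial with r=4, p=0.222222.
SD(Y) = √[r(1−p)/p²] = √(63.00000) = 7.93725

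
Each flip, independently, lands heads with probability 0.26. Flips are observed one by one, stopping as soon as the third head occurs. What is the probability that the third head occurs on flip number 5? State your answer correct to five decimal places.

Y = trial on which the third success occurs; negative binomial, r=3, p=0.26.
P(Y=5) = C(4,2) · p^3 · (1−p)^2
= 6 · 0.017576 · 0.5476 = 0.0577477

0.05775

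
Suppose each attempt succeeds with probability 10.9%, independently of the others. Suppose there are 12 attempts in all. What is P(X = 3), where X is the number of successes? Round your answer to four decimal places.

X ~ Binomial(n=12, p=0.109).
P(X=3) = C(12,3) · p^3 · (1−p)^9
= 220 · 0.001295 · 0.35392 = 0.100833

0.1008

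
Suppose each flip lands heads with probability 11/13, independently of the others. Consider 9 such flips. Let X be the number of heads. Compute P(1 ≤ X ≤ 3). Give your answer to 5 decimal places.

0.00073

X ~ Binomial(9, 0.846154); P(1 ≤ X ≤ 3) = Σ C(9,k) p^k (1−p)^(9−k) over k:
  k=1: C(9,1)·0.846154^1·0.153846^8 = 0.0000024
  k=2: C(9,2)·0.846154^2·0.153846^7 = 0.0000526
  k=3: C(9,3)·0.846154^3·0.153846^6 = 0.0006748
Total = 0.0007297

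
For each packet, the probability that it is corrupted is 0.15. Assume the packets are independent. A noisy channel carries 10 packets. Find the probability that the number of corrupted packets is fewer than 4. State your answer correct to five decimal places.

0.95003

X ~ Binomial(10, 0.15); P(X ≤ 3) = Σ C(10,k) p^k (1−p)^(10−k) over k:
  k=0: C(10,0)·0.15^0·0.85^10 = 0.1968744
  k=1: C(10,1)·0.15^1·0.85^9 = 0.3474254
  k=2: C(10,2)·0.15^2·0.85^8 = 0.2758967
  k=3: C(10,3)·0.15^3·0.85^7 = 0.1298337
Total = 0.9500302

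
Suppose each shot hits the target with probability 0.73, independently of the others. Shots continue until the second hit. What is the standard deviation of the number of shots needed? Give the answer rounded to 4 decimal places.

1.0066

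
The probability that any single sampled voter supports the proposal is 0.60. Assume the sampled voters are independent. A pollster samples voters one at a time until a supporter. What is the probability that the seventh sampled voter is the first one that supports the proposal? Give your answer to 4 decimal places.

Geometric (trials to first success), p = 0.60.
P(Y = 7) = (1−p)^6 · p = 0.004096 · 0.60 = 0.002458

0.0025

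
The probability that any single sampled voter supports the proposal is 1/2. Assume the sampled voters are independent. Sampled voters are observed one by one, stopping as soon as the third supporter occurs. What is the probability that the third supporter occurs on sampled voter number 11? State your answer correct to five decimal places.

0.02197

Y = trial on which the third success occurs; negative binomial, r=3, p=0.50.
P(Y=11) = C(10,2) · p^3 · (1−p)^8
= 45 · 0.125 · 0.0039062 = 0.0219727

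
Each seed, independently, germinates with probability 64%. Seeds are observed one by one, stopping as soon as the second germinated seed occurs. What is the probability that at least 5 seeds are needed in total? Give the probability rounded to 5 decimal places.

0.13624

Needing more than 4 seeds ⇔ fewer than 2 successes in the first 4. With X ~ Binomial(4, 0.64), P(Y > 4) = P(X ≤ 1).
  k=0: C(4,0)·0.64^0·0.36^4 = 0.0167962
  k=1: C(4,1)·0.64^1·0.36^3 = 0.1194394
P(X ≤ 1) = 0.1362355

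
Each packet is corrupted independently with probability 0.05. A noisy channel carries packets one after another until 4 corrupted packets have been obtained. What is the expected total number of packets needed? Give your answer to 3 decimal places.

Y = total packets until the fourth success; negative binomial with r=4, p=0.05.
E[Y] = r / p = 4 / 0.05 = 80.00000

80.000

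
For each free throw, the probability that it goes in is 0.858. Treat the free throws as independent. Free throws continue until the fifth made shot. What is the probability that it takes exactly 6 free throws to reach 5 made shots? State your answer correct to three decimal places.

Y = trial on which the fifth success occurs; negative binomial, r=5, p=0.858.
P(Y=6) = C(5,4) · p^5 · (1−p)^1
= 5 · 0.46498 · 0.142 = 0.33014

0.330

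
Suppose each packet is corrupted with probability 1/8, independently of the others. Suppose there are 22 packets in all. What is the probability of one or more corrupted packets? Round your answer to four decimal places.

P(at least one) = 1 − P(none) = 1 − (1 − 0.125)^22
= 1 − 0.052988 = 0.947012

0.9470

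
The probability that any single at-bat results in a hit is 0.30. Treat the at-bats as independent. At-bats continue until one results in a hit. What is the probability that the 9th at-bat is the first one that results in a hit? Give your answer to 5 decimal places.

Geometric (trials to first success), p = 0.30.
P(Y = 9) = (1−p)^8 · p = 0.057648 · 0.30 = 0.0172944

0.01729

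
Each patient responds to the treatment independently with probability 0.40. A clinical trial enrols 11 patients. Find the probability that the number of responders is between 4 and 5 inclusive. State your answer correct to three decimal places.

0.457

X ~ Binomial(11, 0.40); P(4 ≤ X ≤ 5) = Σ C(11,k) p^k (1−p)^(11−k) over k:
  k=4: C(11,4)·0.40^4·0.60^7 = 0.23649
  k=5: C(11,5)·0.40^5·0.60^6 = 0.22072
Total = 0.45721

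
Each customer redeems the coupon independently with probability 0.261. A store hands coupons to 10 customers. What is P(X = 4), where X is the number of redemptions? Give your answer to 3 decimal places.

0.159

X ~ Binomial(n=10, p=0.261).
P(X=4) = C(10,4) · p^4 · (1−p)^6
= 210 · 0.0046405 · 0.16288 = 0.15873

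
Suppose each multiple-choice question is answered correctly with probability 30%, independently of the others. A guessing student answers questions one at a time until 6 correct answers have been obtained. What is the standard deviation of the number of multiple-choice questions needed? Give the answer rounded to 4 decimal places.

6.8313

Y = total multiple-choice questions until the sixth success; negative binomial with r=6, p=0.30.
SD(Y) = √[r(1−p)/p²] = √(46.666667) = 6.831301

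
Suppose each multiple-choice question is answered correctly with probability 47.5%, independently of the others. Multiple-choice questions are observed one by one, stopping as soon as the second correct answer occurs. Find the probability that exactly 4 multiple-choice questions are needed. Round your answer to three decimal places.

0.187

Y = trial on which the second success occurs; negative binomial, r=2, p=0.475.
P(Y=4) = C(3,1) · p^2 · (1−p)^2
= 3 · 0.22562 · 0.27563 = 0.18656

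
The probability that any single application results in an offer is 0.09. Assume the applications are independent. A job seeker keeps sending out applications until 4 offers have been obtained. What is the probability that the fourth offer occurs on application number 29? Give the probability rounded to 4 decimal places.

0.0203

Y = trial on which the fourth success occurs; negative binomial, r=4, p=0.09.
P(Y=29) = C(28,3) · p^4 · (1−p)^25
= 3276 · 6.561e-05 · 0.094631 = 0.020340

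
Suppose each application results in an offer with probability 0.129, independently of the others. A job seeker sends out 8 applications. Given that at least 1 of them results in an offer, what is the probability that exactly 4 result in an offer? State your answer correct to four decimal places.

0.0167

X ~ Binomial(8, 0.129). Want P(X=4 | X≥1) = P(X=4) / P(X≥1).
P(X=4) = C(8,4)·0.129^4·0.871^4 = 0.011157
P(X≥1) = 1 − 0.331242 = 0.668758
Ratio = 0.011157 / 0.668758 = 0.016682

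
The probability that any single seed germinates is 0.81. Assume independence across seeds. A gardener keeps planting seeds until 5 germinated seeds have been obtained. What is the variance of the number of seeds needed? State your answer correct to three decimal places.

Y = total seeds until the fifth success; negative binomial with r=5, p=0.81.
Var(Y) = r(1−p)/p² = 5·0.19 / 0.81² = 1.44795

1.448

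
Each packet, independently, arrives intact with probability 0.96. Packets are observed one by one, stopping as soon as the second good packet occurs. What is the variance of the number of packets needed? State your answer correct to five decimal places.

Y = total packets until the second success; negative binomial with r=2, p=0.96.
Var(Y) = r(1−p)/p² = 2·0.04 / 0.96² = 0.0868056

0.08681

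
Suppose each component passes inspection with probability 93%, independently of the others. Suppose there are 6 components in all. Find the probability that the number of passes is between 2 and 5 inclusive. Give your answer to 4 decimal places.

0.3530

X ~ Binomial(6, 0.93); P(2 ≤ X ≤ 5) = Σ C(6,k) p^k (1−p)^(6−k) over k:
  k=2: C(6,2)·0.93^2·0.07^4 = 0.000311
  k=3: C(6,3)·0.93^3·0.07^3 = 0.005518
  k=4: C(6,4)·0.93^4·0.07^2 = 0.054982
  k=5: C(6,5)·0.93^5·0.07^1 = 0.292189
Total = 0.353000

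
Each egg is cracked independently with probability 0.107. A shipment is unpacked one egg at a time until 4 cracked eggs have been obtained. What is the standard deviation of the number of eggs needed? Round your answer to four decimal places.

Y = total eggs until the fourth success; negative binomial with r=4, p=0.107.
SD(Y) = √[r(1−p)/p²] = √(311.992314) = 17.663304

17.6633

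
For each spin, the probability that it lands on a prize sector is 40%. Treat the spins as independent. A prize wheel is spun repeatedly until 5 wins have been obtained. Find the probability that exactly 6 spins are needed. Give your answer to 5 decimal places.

Y = trial on which the fifth success occurs; negative binomial, r=5, p=0.40.
P(Y=6) = C(5,4) · p^5 · (1−p)^1
= 5 · 0.01024 · 0.6 = 0.0307200

0.03072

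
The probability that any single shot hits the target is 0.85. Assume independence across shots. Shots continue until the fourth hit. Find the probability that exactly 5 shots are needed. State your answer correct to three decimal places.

Y = trial on which the fourth success occurs; negative binomial, r=4, p=0.85.
P(Y=5) = C(4,3) · p^4 · (1−p)^1
= 4 · 0.52201 · 0.15 = 0.31320

0.313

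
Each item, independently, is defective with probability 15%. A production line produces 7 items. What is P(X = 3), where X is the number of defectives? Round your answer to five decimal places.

X ~ Binomial(n=7, p=0.15).
P(X=3) = C(7,3) · p^3 · (1−p)^4
= 35 · 0.003375 · 0.52201 = 0.0616620

0.06166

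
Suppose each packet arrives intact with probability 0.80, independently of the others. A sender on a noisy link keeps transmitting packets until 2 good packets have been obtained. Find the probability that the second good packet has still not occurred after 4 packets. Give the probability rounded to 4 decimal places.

0.0272

Needing more than 4 packets ⇔ fewer than 2 successes in the first 4. With X ~ Binomial(4, 0.80), P(Y > 4) = P(X ≤ 1).
  k=0: C(4,0)·0.80^0·0.20^4 = 0.001600
  k=1: C(4,1)·0.80^1·0.20^3 = 0.025600
P(X ≤ 1) = 0.027200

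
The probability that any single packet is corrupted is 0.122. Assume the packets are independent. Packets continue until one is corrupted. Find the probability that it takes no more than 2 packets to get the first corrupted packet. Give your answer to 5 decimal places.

0.22912

Y = number of packets to the first success; geometric, p = 0.122.
P(Y ≤ 2) = 1 − (1−p)^2 = 1 − 0.7708840 = 0.2291160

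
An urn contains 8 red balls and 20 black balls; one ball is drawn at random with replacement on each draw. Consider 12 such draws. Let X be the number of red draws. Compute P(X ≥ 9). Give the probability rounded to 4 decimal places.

X ~ Binomial(12, 0.285714); P(X ≥ 9) = Σ C(12,k) p^k (1−p)^(12−k) over k:
  k=9: C(12,9)·0.285714^9·0.714286^3 = 0.001017
  k=10: C(12,10)·0.285714^10·0.714286^2 = 0.000122
  k=11: C(12,11)·0.285714^11·0.714286^1 = 0.000009
  k=12: C(12,12)·0.285714^12·0.714286^0 = 0.000000
Total = 0.001148

0.0011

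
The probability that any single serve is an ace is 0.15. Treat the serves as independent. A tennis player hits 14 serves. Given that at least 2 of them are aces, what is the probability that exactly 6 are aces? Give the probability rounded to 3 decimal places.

X ~ Binomial(14, 0.15). Want P(X=6 | X≥2) = P(X=6) / P(X≥2).
P(X=6) = C(14,6)·0.15^6·0.85^8 = 0.00932
P(X≥2) = 1 − 0.10277 − 0.25390 = 0.64333
Ratio = 0.00932 / 0.64333 = 0.01449

0.014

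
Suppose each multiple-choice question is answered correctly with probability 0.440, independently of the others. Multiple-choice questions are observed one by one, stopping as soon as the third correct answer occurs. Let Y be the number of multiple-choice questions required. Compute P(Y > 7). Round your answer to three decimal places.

0.336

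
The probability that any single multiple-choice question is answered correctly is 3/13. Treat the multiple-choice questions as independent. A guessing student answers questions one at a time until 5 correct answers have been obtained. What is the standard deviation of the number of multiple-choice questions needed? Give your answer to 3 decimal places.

Y = total multiple-choice questions until the fifth success; negative binomial with r=5, p=0.230769.
SD(Y) = √[r(1−p)/p²] = √(72.22222) = 8.49837

8.498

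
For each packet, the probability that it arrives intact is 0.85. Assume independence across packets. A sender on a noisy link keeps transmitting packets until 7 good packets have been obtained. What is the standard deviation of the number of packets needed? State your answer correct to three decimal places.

Y = total packets until the seventh success; negative binomial with r=7, p=0.85.
SD(Y) = √[r(1−p)/p²] = √(1.45329) = 1.20552

1.206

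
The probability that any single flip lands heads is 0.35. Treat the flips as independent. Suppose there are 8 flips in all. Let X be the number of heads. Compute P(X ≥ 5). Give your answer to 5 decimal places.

0.10609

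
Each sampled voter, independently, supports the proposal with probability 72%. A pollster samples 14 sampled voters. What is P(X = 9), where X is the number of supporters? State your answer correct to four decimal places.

0.1792

X ~ Binomial(n=14, p=0.72).
P(X=9) = C(14,9) · p^9 · (1−p)^5
= 2002 · 0.051999 · 0.001721 = 0.179162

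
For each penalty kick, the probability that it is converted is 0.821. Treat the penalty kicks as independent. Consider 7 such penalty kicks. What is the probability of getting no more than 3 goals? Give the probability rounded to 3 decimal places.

X ~ Binomial(7, 0.821); P(X ≤ 3) = Σ C(7,k) p^k (1−p)^(7−k) over k:
  k=0: C(7,0)·0.821^0·0.179^7 = 0.00001
  k=1: C(7,1)·0.821^1·0.179^6 = 0.00019
  k=2: C(7,2)·0.821^2·0.179^5 = 0.00260
  k=3: C(7,3)·0.821^3·0.179^4 = 0.01988
Total = 0.02268

0.023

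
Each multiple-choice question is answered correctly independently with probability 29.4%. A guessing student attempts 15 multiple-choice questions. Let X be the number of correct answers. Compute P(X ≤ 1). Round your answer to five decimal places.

0.03910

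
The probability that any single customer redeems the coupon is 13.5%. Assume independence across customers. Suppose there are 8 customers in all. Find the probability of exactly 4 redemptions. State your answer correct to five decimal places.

X ~ Binomial(n=8, p=0.135).
P(X=4) = C(8,4) · p^4 · (1−p)^4
= 70 · 0.00033215 · 0.55984 = 0.0130166

0.01302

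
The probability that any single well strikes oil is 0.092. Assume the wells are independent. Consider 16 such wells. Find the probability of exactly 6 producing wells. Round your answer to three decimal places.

X ~ Binomial(n=16, p=0.092).
P(X=6) = C(16,6) · p^6 · (1−p)^10
= 8008 · 6.0636e-07 · 0.38094 = 0.00185

0.002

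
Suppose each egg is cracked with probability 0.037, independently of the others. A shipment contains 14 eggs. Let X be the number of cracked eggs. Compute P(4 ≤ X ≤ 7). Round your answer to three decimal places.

0.001

X ~ Binomial(14, 0.037); P(4 ≤ X ≤ 7) = Σ C(14,k) p^k (1−p)^(14−k) over k:
  k=4: C(14,4)·0.037^4·0.963^10 = 0.00129
  k=5: C(14,5)·0.037^5·0.963^9 = 0.00010
  k=6: C(14,6)·0.037^6·0.963^8 = 0.00001
  k=7: C(14,7)·0.037^7·0.963^7 = 0.00000
Total = 0.00139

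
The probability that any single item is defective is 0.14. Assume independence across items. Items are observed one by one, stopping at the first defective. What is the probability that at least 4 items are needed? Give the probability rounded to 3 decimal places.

Y = number of items to the first success; geometric, p = 0.14.
P(Y > 3) = P(first 3 all fail) = (1−p)^3 = 0.63606

0.636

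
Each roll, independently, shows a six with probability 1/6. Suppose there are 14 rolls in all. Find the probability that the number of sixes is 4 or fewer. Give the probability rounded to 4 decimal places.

X ~ Binomial(14, 0.166667); P(X ≤ 4) = Σ C(14,k) p^k (1−p)^(14−k) over k:
  k=0: C(14,0)·0.166667^0·0.833333^14 = 0.077887
  k=1: C(14,1)·0.166667^1·0.833333^13 = 0.218082
  k=2: C(14,2)·0.166667^2·0.833333^12 = 0.283507
  k=3: C(14,3)·0.166667^3·0.833333^11 = 0.226806
  k=4: C(14,4)·0.166667^4·0.833333^10 = 0.124743
Total = 0.931025

0.9310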